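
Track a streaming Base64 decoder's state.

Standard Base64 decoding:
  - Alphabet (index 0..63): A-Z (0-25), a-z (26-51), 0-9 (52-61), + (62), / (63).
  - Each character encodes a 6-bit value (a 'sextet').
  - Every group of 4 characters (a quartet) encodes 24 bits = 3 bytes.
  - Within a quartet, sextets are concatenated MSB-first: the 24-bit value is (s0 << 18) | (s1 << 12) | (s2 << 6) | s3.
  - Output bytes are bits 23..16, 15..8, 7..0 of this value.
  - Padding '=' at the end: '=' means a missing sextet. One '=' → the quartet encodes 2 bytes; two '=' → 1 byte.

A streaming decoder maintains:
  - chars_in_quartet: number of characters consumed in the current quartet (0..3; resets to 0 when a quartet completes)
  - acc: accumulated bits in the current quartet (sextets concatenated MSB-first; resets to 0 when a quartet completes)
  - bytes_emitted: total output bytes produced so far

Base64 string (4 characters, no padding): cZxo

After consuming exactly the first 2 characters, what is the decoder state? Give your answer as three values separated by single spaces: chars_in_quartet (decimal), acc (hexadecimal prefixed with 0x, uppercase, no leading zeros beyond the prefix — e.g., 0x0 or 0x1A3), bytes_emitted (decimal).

Answer: 2 0x719 0

Derivation:
After char 0 ('c'=28): chars_in_quartet=1 acc=0x1C bytes_emitted=0
After char 1 ('Z'=25): chars_in_quartet=2 acc=0x719 bytes_emitted=0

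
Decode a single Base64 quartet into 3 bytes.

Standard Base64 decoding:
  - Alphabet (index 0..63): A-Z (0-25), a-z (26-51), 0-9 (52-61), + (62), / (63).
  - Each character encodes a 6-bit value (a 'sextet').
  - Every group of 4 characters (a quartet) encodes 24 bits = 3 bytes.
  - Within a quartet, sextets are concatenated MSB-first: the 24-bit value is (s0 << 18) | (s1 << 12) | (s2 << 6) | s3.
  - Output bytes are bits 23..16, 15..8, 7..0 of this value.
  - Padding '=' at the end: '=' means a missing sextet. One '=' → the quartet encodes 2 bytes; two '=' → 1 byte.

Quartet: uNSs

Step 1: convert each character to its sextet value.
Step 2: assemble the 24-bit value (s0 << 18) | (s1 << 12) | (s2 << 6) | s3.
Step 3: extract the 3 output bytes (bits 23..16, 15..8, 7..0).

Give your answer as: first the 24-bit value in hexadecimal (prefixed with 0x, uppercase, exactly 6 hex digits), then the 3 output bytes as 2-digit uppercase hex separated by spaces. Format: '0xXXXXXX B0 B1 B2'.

Sextets: u=46, N=13, S=18, s=44
24-bit: (46<<18) | (13<<12) | (18<<6) | 44
      = 0xB80000 | 0x00D000 | 0x000480 | 0x00002C
      = 0xB8D4AC
Bytes: (v>>16)&0xFF=B8, (v>>8)&0xFF=D4, v&0xFF=AC

Answer: 0xB8D4AC B8 D4 AC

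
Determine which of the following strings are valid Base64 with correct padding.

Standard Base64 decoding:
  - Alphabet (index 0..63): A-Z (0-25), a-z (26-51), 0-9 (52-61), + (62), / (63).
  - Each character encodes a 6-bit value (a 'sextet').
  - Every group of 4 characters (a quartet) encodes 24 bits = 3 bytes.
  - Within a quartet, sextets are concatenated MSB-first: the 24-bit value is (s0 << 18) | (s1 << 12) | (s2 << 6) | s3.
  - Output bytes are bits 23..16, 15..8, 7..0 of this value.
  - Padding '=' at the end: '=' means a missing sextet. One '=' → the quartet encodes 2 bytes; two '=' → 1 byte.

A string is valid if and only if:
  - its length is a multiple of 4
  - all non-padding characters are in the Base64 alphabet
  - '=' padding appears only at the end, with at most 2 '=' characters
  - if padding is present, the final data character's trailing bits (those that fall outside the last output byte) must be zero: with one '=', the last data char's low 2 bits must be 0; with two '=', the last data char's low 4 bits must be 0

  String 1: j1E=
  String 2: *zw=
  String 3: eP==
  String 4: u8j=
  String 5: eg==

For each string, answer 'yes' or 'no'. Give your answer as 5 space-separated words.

String 1: 'j1E=' → valid
String 2: '*zw=' → invalid (bad char(s): ['*'])
String 3: 'eP==' → invalid (bad trailing bits)
String 4: 'u8j=' → invalid (bad trailing bits)
String 5: 'eg==' → valid

Answer: yes no no no yes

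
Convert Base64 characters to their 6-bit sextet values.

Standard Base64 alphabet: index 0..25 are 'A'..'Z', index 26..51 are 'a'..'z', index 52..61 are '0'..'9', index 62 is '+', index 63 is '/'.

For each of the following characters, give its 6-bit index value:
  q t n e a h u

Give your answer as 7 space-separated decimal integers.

'q': a..z range, 26 + ord('q') − ord('a') = 42
't': a..z range, 26 + ord('t') − ord('a') = 45
'n': a..z range, 26 + ord('n') − ord('a') = 39
'e': a..z range, 26 + ord('e') − ord('a') = 30
'a': a..z range, 26 + ord('a') − ord('a') = 26
'h': a..z range, 26 + ord('h') − ord('a') = 33
'u': a..z range, 26 + ord('u') − ord('a') = 46

Answer: 42 45 39 30 26 33 46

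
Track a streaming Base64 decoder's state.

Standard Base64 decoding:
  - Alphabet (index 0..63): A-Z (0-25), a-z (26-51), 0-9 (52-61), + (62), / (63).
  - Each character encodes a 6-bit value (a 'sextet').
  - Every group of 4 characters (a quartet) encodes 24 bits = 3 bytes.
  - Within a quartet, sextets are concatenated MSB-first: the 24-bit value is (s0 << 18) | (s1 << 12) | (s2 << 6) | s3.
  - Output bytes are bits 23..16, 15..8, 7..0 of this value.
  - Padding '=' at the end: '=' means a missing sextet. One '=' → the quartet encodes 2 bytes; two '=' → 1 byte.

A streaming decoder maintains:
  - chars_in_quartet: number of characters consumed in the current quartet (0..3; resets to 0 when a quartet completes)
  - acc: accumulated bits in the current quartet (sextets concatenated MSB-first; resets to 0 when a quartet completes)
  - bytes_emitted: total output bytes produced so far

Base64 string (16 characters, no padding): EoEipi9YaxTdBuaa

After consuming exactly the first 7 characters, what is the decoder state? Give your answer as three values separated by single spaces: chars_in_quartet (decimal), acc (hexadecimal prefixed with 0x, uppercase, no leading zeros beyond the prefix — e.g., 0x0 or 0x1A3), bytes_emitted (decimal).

Answer: 3 0x298BD 3

Derivation:
After char 0 ('E'=4): chars_in_quartet=1 acc=0x4 bytes_emitted=0
After char 1 ('o'=40): chars_in_quartet=2 acc=0x128 bytes_emitted=0
After char 2 ('E'=4): chars_in_quartet=3 acc=0x4A04 bytes_emitted=0
After char 3 ('i'=34): chars_in_quartet=4 acc=0x128122 -> emit 12 81 22, reset; bytes_emitted=3
After char 4 ('p'=41): chars_in_quartet=1 acc=0x29 bytes_emitted=3
After char 5 ('i'=34): chars_in_quartet=2 acc=0xA62 bytes_emitted=3
After char 6 ('9'=61): chars_in_quartet=3 acc=0x298BD bytes_emitted=3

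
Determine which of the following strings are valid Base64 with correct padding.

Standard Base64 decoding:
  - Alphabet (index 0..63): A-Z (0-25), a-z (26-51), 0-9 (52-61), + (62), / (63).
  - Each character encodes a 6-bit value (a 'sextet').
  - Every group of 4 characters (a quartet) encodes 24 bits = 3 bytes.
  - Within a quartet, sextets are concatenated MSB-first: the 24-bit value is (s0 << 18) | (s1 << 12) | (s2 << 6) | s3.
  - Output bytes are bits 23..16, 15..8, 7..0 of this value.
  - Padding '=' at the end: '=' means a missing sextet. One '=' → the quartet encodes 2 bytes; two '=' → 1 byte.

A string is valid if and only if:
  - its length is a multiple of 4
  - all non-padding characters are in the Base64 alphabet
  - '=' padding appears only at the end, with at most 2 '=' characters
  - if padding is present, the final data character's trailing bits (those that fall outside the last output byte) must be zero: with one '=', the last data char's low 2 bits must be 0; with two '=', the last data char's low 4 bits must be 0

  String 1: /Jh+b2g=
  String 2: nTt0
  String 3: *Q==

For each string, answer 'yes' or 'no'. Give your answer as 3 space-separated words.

String 1: '/Jh+b2g=' → valid
String 2: 'nTt0' → valid
String 3: '*Q==' → invalid (bad char(s): ['*'])

Answer: yes yes no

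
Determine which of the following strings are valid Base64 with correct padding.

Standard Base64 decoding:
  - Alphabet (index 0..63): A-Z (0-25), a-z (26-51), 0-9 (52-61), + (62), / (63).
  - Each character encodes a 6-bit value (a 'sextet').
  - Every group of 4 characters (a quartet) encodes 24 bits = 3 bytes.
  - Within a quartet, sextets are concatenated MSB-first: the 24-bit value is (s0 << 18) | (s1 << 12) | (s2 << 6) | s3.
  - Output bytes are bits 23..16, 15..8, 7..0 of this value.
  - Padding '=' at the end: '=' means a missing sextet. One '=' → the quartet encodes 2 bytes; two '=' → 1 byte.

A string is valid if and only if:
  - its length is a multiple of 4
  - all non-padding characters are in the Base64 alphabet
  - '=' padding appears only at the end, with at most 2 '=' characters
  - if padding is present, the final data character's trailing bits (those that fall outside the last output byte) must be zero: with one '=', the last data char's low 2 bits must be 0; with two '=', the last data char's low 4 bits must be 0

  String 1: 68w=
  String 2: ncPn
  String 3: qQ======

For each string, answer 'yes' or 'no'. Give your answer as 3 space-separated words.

Answer: yes yes no

Derivation:
String 1: '68w=' → valid
String 2: 'ncPn' → valid
String 3: 'qQ======' → invalid (6 pad chars (max 2))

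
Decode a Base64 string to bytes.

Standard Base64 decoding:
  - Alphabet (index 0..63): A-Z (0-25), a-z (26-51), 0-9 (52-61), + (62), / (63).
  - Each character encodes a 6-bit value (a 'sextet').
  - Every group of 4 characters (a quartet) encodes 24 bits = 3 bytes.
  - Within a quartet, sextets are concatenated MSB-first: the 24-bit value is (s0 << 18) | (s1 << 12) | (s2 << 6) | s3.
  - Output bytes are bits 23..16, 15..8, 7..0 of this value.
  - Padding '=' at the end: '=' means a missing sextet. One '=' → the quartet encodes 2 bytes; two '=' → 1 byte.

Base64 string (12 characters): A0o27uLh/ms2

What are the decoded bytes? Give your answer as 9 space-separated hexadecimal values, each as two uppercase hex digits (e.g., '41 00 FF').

Answer: 03 4A 36 EE E2 E1 FE 6B 36

Derivation:
After char 0 ('A'=0): chars_in_quartet=1 acc=0x0 bytes_emitted=0
After char 1 ('0'=52): chars_in_quartet=2 acc=0x34 bytes_emitted=0
After char 2 ('o'=40): chars_in_quartet=3 acc=0xD28 bytes_emitted=0
After char 3 ('2'=54): chars_in_quartet=4 acc=0x34A36 -> emit 03 4A 36, reset; bytes_emitted=3
After char 4 ('7'=59): chars_in_quartet=1 acc=0x3B bytes_emitted=3
After char 5 ('u'=46): chars_in_quartet=2 acc=0xEEE bytes_emitted=3
After char 6 ('L'=11): chars_in_quartet=3 acc=0x3BB8B bytes_emitted=3
After char 7 ('h'=33): chars_in_quartet=4 acc=0xEEE2E1 -> emit EE E2 E1, reset; bytes_emitted=6
After char 8 ('/'=63): chars_in_quartet=1 acc=0x3F bytes_emitted=6
After char 9 ('m'=38): chars_in_quartet=2 acc=0xFE6 bytes_emitted=6
After char 10 ('s'=44): chars_in_quartet=3 acc=0x3F9AC bytes_emitted=6
After char 11 ('2'=54): chars_in_quartet=4 acc=0xFE6B36 -> emit FE 6B 36, reset; bytes_emitted=9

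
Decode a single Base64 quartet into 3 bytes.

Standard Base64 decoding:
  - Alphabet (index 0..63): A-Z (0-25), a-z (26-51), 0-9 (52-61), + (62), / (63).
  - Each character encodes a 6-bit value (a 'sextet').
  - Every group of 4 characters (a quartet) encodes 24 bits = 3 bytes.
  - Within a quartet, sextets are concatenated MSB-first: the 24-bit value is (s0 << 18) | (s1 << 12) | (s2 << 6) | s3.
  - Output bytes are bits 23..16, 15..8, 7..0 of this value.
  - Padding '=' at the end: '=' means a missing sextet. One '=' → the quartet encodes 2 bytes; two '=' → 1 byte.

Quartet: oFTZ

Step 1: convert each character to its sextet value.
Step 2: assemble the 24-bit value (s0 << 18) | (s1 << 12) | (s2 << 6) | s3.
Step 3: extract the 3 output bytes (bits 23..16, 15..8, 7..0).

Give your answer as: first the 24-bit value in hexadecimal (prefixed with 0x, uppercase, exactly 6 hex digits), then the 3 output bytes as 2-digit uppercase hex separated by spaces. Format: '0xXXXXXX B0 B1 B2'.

Answer: 0xA054D9 A0 54 D9

Derivation:
Sextets: o=40, F=5, T=19, Z=25
24-bit: (40<<18) | (5<<12) | (19<<6) | 25
      = 0xA00000 | 0x005000 | 0x0004C0 | 0x000019
      = 0xA054D9
Bytes: (v>>16)&0xFF=A0, (v>>8)&0xFF=54, v&0xFF=D9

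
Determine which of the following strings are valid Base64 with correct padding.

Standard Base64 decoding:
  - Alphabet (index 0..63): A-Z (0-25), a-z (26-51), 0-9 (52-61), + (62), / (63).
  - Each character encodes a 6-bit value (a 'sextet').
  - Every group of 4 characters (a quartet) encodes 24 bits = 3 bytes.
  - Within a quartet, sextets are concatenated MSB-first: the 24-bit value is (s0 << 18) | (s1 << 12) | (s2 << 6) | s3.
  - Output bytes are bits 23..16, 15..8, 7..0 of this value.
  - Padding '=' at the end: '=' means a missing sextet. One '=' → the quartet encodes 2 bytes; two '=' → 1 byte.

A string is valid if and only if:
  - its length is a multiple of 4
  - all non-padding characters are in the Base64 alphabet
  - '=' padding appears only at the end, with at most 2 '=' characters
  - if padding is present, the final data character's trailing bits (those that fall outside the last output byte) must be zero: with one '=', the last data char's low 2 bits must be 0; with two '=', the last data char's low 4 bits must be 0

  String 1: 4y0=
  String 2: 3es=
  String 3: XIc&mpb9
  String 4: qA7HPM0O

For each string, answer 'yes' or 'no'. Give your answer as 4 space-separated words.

Answer: yes yes no yes

Derivation:
String 1: '4y0=' → valid
String 2: '3es=' → valid
String 3: 'XIc&mpb9' → invalid (bad char(s): ['&'])
String 4: 'qA7HPM0O' → valid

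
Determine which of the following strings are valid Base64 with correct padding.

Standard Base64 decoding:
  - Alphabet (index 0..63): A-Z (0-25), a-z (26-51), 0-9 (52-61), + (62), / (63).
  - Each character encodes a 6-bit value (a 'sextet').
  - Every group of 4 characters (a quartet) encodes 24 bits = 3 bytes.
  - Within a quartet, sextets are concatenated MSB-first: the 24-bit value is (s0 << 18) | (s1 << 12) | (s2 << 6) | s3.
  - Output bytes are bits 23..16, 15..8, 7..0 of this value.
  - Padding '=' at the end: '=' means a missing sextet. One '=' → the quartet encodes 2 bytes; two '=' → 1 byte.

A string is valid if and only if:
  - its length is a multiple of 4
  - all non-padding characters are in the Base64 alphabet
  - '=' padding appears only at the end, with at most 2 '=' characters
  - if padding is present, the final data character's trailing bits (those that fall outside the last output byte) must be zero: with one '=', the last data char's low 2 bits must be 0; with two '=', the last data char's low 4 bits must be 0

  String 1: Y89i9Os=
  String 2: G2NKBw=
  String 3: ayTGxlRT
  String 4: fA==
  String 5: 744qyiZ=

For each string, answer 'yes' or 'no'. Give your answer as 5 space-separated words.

Answer: yes no yes yes no

Derivation:
String 1: 'Y89i9Os=' → valid
String 2: 'G2NKBw=' → invalid (len=7 not mult of 4)
String 3: 'ayTGxlRT' → valid
String 4: 'fA==' → valid
String 5: '744qyiZ=' → invalid (bad trailing bits)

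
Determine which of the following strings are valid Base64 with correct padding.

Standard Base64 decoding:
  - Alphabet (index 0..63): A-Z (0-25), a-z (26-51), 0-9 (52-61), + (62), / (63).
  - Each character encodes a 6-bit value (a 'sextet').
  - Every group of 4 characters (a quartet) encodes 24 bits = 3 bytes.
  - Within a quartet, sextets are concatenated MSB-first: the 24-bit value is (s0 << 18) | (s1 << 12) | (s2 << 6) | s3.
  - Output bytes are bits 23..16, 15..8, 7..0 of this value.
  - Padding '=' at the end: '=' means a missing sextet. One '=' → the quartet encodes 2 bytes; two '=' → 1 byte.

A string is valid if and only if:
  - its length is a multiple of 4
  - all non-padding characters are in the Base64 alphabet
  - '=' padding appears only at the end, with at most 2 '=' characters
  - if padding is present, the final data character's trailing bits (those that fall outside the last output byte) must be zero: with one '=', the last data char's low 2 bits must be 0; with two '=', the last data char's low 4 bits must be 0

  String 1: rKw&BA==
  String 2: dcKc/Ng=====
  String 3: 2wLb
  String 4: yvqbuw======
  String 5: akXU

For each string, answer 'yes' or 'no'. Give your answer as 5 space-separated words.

Answer: no no yes no yes

Derivation:
String 1: 'rKw&BA==' → invalid (bad char(s): ['&'])
String 2: 'dcKc/Ng=====' → invalid (5 pad chars (max 2))
String 3: '2wLb' → valid
String 4: 'yvqbuw======' → invalid (6 pad chars (max 2))
String 5: 'akXU' → valid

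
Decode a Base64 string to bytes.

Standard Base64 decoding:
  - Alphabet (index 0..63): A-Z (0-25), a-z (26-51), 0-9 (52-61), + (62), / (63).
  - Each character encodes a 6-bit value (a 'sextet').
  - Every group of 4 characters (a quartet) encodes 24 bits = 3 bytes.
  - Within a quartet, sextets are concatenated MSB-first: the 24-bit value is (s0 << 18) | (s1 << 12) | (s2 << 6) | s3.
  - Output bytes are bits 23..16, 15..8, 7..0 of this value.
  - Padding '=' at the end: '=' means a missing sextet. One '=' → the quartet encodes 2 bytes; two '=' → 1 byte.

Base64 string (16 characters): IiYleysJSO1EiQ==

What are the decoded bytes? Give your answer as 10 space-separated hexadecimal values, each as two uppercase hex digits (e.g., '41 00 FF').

Answer: 22 26 25 7B 2B 09 48 ED 44 89

Derivation:
After char 0 ('I'=8): chars_in_quartet=1 acc=0x8 bytes_emitted=0
After char 1 ('i'=34): chars_in_quartet=2 acc=0x222 bytes_emitted=0
After char 2 ('Y'=24): chars_in_quartet=3 acc=0x8898 bytes_emitted=0
After char 3 ('l'=37): chars_in_quartet=4 acc=0x222625 -> emit 22 26 25, reset; bytes_emitted=3
After char 4 ('e'=30): chars_in_quartet=1 acc=0x1E bytes_emitted=3
After char 5 ('y'=50): chars_in_quartet=2 acc=0x7B2 bytes_emitted=3
After char 6 ('s'=44): chars_in_quartet=3 acc=0x1ECAC bytes_emitted=3
After char 7 ('J'=9): chars_in_quartet=4 acc=0x7B2B09 -> emit 7B 2B 09, reset; bytes_emitted=6
After char 8 ('S'=18): chars_in_quartet=1 acc=0x12 bytes_emitted=6
After char 9 ('O'=14): chars_in_quartet=2 acc=0x48E bytes_emitted=6
After char 10 ('1'=53): chars_in_quartet=3 acc=0x123B5 bytes_emitted=6
After char 11 ('E'=4): chars_in_quartet=4 acc=0x48ED44 -> emit 48 ED 44, reset; bytes_emitted=9
After char 12 ('i'=34): chars_in_quartet=1 acc=0x22 bytes_emitted=9
After char 13 ('Q'=16): chars_in_quartet=2 acc=0x890 bytes_emitted=9
Padding '==': partial quartet acc=0x890 -> emit 89; bytes_emitted=10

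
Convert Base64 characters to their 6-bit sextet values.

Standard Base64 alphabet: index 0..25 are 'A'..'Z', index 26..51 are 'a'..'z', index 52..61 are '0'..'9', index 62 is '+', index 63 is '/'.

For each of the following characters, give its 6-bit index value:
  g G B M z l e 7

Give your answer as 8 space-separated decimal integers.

'g': a..z range, 26 + ord('g') − ord('a') = 32
'G': A..Z range, ord('G') − ord('A') = 6
'B': A..Z range, ord('B') − ord('A') = 1
'M': A..Z range, ord('M') − ord('A') = 12
'z': a..z range, 26 + ord('z') − ord('a') = 51
'l': a..z range, 26 + ord('l') − ord('a') = 37
'e': a..z range, 26 + ord('e') − ord('a') = 30
'7': 0..9 range, 52 + ord('7') − ord('0') = 59

Answer: 32 6 1 12 51 37 30 59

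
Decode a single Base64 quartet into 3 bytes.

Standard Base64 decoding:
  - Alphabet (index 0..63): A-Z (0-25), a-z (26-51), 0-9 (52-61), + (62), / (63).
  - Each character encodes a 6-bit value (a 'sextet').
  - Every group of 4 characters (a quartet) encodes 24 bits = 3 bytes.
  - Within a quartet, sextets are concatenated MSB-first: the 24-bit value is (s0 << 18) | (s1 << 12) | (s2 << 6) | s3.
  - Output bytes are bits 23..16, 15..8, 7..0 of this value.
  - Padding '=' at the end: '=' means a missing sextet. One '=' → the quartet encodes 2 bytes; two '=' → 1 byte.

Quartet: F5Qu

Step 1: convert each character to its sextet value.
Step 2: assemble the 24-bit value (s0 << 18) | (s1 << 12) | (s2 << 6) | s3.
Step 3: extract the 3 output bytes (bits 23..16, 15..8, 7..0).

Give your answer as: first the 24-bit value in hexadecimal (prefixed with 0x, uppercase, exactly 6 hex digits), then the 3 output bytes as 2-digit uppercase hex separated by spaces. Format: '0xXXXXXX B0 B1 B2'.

Sextets: F=5, 5=57, Q=16, u=46
24-bit: (5<<18) | (57<<12) | (16<<6) | 46
      = 0x140000 | 0x039000 | 0x000400 | 0x00002E
      = 0x17942E
Bytes: (v>>16)&0xFF=17, (v>>8)&0xFF=94, v&0xFF=2E

Answer: 0x17942E 17 94 2E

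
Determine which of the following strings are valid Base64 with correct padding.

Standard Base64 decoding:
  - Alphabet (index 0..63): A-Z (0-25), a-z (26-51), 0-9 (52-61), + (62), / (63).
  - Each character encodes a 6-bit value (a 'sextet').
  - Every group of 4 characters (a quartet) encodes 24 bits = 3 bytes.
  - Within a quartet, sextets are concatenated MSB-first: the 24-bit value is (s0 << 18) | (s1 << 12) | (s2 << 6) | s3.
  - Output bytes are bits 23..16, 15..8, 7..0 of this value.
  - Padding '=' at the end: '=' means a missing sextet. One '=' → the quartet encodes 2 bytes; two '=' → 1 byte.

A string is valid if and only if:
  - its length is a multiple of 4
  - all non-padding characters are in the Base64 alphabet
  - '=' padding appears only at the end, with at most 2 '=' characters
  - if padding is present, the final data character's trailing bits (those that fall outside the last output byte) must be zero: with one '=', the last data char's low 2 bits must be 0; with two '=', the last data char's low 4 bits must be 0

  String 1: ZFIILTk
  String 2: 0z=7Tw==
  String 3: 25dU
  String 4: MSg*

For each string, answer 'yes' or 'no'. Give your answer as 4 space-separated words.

String 1: 'ZFIILTk' → invalid (len=7 not mult of 4)
String 2: '0z=7Tw==' → invalid (bad char(s): ['=']; '=' in middle)
String 3: '25dU' → valid
String 4: 'MSg*' → invalid (bad char(s): ['*'])

Answer: no no yes no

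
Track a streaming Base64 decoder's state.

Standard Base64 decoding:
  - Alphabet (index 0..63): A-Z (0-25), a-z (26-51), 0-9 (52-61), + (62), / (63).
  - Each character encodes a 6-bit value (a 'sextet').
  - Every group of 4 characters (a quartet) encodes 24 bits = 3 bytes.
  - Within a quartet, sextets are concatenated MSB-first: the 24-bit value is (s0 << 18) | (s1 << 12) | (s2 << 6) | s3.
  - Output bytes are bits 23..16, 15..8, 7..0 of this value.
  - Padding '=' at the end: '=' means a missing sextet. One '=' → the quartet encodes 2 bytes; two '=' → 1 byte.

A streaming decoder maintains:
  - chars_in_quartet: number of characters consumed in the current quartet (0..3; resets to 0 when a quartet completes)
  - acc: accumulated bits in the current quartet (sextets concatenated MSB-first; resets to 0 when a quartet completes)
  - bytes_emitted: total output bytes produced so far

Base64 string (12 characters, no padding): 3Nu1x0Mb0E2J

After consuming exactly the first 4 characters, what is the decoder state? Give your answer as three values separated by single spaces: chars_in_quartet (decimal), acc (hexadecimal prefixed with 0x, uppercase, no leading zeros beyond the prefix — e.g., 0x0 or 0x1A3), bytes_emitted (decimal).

After char 0 ('3'=55): chars_in_quartet=1 acc=0x37 bytes_emitted=0
After char 1 ('N'=13): chars_in_quartet=2 acc=0xDCD bytes_emitted=0
After char 2 ('u'=46): chars_in_quartet=3 acc=0x3736E bytes_emitted=0
After char 3 ('1'=53): chars_in_quartet=4 acc=0xDCDBB5 -> emit DC DB B5, reset; bytes_emitted=3

Answer: 0 0x0 3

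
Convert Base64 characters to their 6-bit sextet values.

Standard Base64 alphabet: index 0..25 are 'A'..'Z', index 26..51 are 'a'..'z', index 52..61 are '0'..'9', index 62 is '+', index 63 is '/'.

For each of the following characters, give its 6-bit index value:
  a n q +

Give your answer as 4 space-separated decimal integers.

Answer: 26 39 42 62

Derivation:
'a': a..z range, 26 + ord('a') − ord('a') = 26
'n': a..z range, 26 + ord('n') − ord('a') = 39
'q': a..z range, 26 + ord('q') − ord('a') = 42
'+': index 62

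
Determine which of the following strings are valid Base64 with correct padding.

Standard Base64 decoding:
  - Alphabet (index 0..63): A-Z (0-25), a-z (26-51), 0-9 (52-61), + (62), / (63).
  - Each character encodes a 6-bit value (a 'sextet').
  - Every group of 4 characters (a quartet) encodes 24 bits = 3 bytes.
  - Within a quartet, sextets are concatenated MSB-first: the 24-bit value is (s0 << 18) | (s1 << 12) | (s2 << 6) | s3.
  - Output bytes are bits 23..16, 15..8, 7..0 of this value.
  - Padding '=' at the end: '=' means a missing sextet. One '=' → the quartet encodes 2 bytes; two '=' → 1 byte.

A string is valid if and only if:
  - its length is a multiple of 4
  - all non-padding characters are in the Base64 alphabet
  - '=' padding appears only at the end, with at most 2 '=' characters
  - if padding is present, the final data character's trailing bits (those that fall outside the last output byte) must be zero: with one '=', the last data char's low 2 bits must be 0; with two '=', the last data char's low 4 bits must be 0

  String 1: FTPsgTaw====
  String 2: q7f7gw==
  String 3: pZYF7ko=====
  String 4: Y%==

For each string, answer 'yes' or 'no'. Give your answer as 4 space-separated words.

String 1: 'FTPsgTaw====' → invalid (4 pad chars (max 2))
String 2: 'q7f7gw==' → valid
String 3: 'pZYF7ko=====' → invalid (5 pad chars (max 2))
String 4: 'Y%==' → invalid (bad char(s): ['%'])

Answer: no yes no no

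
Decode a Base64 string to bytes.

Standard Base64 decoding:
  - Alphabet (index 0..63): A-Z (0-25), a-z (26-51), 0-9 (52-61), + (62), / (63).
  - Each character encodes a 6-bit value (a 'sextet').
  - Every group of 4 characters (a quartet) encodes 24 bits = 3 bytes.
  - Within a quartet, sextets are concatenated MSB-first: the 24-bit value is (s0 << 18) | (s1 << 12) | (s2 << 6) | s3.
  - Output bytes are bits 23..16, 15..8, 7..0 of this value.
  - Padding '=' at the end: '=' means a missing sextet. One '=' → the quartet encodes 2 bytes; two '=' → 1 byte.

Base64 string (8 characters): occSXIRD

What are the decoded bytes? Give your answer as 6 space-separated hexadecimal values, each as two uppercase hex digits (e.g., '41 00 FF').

Answer: A1 C7 12 5C 84 43

Derivation:
After char 0 ('o'=40): chars_in_quartet=1 acc=0x28 bytes_emitted=0
After char 1 ('c'=28): chars_in_quartet=2 acc=0xA1C bytes_emitted=0
After char 2 ('c'=28): chars_in_quartet=3 acc=0x2871C bytes_emitted=0
After char 3 ('S'=18): chars_in_quartet=4 acc=0xA1C712 -> emit A1 C7 12, reset; bytes_emitted=3
After char 4 ('X'=23): chars_in_quartet=1 acc=0x17 bytes_emitted=3
After char 5 ('I'=8): chars_in_quartet=2 acc=0x5C8 bytes_emitted=3
After char 6 ('R'=17): chars_in_quartet=3 acc=0x17211 bytes_emitted=3
After char 7 ('D'=3): chars_in_quartet=4 acc=0x5C8443 -> emit 5C 84 43, reset; bytes_emitted=6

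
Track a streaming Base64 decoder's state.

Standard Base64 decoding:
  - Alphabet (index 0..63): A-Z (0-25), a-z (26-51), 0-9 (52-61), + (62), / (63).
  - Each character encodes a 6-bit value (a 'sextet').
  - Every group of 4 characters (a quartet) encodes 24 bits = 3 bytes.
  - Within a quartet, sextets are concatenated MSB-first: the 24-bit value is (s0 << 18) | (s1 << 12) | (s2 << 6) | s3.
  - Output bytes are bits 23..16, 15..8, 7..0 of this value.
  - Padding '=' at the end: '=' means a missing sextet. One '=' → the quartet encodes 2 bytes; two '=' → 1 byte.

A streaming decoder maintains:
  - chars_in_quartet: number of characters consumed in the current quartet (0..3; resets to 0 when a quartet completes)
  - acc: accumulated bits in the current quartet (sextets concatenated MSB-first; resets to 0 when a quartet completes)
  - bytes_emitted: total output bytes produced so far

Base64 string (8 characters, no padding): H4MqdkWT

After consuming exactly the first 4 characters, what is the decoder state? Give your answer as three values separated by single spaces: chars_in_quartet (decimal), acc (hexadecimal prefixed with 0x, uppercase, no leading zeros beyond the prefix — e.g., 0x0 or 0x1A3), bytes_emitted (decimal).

Answer: 0 0x0 3

Derivation:
After char 0 ('H'=7): chars_in_quartet=1 acc=0x7 bytes_emitted=0
After char 1 ('4'=56): chars_in_quartet=2 acc=0x1F8 bytes_emitted=0
After char 2 ('M'=12): chars_in_quartet=3 acc=0x7E0C bytes_emitted=0
After char 3 ('q'=42): chars_in_quartet=4 acc=0x1F832A -> emit 1F 83 2A, reset; bytes_emitted=3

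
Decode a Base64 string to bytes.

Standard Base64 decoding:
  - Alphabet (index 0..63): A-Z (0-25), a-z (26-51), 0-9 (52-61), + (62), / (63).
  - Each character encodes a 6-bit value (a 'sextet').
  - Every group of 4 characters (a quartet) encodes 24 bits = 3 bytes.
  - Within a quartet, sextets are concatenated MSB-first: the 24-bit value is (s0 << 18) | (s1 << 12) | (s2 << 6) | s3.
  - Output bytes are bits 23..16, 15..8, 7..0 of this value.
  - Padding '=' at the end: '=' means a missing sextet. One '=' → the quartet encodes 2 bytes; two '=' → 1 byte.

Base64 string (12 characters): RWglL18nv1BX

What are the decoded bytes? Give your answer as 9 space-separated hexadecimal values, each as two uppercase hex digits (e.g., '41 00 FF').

Answer: 45 68 25 2F 5F 27 BF 50 57

Derivation:
After char 0 ('R'=17): chars_in_quartet=1 acc=0x11 bytes_emitted=0
After char 1 ('W'=22): chars_in_quartet=2 acc=0x456 bytes_emitted=0
After char 2 ('g'=32): chars_in_quartet=3 acc=0x115A0 bytes_emitted=0
After char 3 ('l'=37): chars_in_quartet=4 acc=0x456825 -> emit 45 68 25, reset; bytes_emitted=3
After char 4 ('L'=11): chars_in_quartet=1 acc=0xB bytes_emitted=3
After char 5 ('1'=53): chars_in_quartet=2 acc=0x2F5 bytes_emitted=3
After char 6 ('8'=60): chars_in_quartet=3 acc=0xBD7C bytes_emitted=3
After char 7 ('n'=39): chars_in_quartet=4 acc=0x2F5F27 -> emit 2F 5F 27, reset; bytes_emitted=6
After char 8 ('v'=47): chars_in_quartet=1 acc=0x2F bytes_emitted=6
After char 9 ('1'=53): chars_in_quartet=2 acc=0xBF5 bytes_emitted=6
After char 10 ('B'=1): chars_in_quartet=3 acc=0x2FD41 bytes_emitted=6
After char 11 ('X'=23): chars_in_quartet=4 acc=0xBF5057 -> emit BF 50 57, reset; bytes_emitted=9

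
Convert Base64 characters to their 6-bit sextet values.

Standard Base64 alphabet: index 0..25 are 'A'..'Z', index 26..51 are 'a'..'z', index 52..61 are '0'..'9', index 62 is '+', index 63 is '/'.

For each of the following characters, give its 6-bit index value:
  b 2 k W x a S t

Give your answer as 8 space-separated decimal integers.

'b': a..z range, 26 + ord('b') − ord('a') = 27
'2': 0..9 range, 52 + ord('2') − ord('0') = 54
'k': a..z range, 26 + ord('k') − ord('a') = 36
'W': A..Z range, ord('W') − ord('A') = 22
'x': a..z range, 26 + ord('x') − ord('a') = 49
'a': a..z range, 26 + ord('a') − ord('a') = 26
'S': A..Z range, ord('S') − ord('A') = 18
't': a..z range, 26 + ord('t') − ord('a') = 45

Answer: 27 54 36 22 49 26 18 45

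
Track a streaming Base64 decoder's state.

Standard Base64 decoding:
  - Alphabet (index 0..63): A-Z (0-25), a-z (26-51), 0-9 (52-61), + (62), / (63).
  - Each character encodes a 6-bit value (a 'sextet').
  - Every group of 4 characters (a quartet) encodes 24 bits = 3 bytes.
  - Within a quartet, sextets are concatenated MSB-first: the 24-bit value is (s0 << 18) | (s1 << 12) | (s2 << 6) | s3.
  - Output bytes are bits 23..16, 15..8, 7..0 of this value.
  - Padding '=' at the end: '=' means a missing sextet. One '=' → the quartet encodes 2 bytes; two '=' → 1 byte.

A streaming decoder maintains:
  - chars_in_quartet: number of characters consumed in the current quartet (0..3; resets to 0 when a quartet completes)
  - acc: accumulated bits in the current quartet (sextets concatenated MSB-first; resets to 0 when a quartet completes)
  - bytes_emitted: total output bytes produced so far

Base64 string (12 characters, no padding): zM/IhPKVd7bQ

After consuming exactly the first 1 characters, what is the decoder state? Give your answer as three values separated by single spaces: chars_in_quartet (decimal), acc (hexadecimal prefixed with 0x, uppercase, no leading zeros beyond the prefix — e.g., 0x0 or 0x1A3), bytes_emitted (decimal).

After char 0 ('z'=51): chars_in_quartet=1 acc=0x33 bytes_emitted=0

Answer: 1 0x33 0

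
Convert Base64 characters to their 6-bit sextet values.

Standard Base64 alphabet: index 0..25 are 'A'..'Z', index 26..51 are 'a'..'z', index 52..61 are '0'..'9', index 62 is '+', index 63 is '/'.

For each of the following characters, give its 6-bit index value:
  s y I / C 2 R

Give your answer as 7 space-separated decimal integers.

Answer: 44 50 8 63 2 54 17

Derivation:
's': a..z range, 26 + ord('s') − ord('a') = 44
'y': a..z range, 26 + ord('y') − ord('a') = 50
'I': A..Z range, ord('I') − ord('A') = 8
'/': index 63
'C': A..Z range, ord('C') − ord('A') = 2
'2': 0..9 range, 52 + ord('2') − ord('0') = 54
'R': A..Z range, ord('R') − ord('A') = 17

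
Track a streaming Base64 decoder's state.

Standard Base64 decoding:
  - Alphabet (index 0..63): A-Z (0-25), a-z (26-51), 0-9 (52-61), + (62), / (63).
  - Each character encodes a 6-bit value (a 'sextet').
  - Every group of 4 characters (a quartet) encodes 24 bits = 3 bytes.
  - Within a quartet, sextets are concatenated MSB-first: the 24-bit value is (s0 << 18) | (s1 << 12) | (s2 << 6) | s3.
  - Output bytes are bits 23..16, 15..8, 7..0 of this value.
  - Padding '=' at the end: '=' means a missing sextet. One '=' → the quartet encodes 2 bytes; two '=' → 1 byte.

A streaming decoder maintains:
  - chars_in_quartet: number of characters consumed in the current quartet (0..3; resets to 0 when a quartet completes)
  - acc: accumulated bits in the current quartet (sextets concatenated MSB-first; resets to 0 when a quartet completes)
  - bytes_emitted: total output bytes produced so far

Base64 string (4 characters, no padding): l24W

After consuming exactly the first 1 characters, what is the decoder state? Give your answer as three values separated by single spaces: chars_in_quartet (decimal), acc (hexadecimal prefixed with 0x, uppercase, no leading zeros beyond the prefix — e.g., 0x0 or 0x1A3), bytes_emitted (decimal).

Answer: 1 0x25 0

Derivation:
After char 0 ('l'=37): chars_in_quartet=1 acc=0x25 bytes_emitted=0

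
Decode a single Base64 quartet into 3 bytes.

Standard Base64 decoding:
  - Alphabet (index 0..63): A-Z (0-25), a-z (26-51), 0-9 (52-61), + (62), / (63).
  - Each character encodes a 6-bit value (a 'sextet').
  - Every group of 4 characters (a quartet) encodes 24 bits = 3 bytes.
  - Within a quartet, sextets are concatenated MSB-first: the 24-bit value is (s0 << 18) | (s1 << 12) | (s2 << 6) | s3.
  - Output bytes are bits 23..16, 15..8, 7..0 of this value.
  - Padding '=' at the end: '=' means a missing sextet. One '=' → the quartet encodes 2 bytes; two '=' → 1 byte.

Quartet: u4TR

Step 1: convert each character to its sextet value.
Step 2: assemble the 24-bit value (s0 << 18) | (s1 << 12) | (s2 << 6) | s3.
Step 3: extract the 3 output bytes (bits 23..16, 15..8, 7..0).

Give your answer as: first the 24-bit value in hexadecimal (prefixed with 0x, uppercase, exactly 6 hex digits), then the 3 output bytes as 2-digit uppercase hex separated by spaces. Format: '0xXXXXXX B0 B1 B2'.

Sextets: u=46, 4=56, T=19, R=17
24-bit: (46<<18) | (56<<12) | (19<<6) | 17
      = 0xB80000 | 0x038000 | 0x0004C0 | 0x000011
      = 0xBB84D1
Bytes: (v>>16)&0xFF=BB, (v>>8)&0xFF=84, v&0xFF=D1

Answer: 0xBB84D1 BB 84 D1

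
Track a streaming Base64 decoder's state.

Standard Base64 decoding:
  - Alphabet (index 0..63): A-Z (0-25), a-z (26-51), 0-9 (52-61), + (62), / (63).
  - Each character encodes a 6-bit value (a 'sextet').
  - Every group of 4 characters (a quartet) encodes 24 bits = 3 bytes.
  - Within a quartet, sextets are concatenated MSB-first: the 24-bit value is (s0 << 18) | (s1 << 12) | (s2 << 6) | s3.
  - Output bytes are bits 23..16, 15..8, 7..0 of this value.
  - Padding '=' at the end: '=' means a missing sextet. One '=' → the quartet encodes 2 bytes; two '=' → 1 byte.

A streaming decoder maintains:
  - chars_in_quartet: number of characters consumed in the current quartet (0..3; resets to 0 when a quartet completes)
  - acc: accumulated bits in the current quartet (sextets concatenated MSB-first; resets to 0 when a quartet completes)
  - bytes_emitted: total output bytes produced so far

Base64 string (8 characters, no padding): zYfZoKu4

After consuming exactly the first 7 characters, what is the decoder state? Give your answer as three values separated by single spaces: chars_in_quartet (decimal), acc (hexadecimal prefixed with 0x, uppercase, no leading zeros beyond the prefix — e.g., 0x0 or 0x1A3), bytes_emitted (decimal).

After char 0 ('z'=51): chars_in_quartet=1 acc=0x33 bytes_emitted=0
After char 1 ('Y'=24): chars_in_quartet=2 acc=0xCD8 bytes_emitted=0
After char 2 ('f'=31): chars_in_quartet=3 acc=0x3361F bytes_emitted=0
After char 3 ('Z'=25): chars_in_quartet=4 acc=0xCD87D9 -> emit CD 87 D9, reset; bytes_emitted=3
After char 4 ('o'=40): chars_in_quartet=1 acc=0x28 bytes_emitted=3
After char 5 ('K'=10): chars_in_quartet=2 acc=0xA0A bytes_emitted=3
After char 6 ('u'=46): chars_in_quartet=3 acc=0x282AE bytes_emitted=3

Answer: 3 0x282AE 3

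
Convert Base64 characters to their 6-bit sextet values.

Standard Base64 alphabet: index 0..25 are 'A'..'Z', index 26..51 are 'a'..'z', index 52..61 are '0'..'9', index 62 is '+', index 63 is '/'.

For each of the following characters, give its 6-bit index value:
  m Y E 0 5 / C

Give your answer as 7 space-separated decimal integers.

Answer: 38 24 4 52 57 63 2

Derivation:
'm': a..z range, 26 + ord('m') − ord('a') = 38
'Y': A..Z range, ord('Y') − ord('A') = 24
'E': A..Z range, ord('E') − ord('A') = 4
'0': 0..9 range, 52 + ord('0') − ord('0') = 52
'5': 0..9 range, 52 + ord('5') − ord('0') = 57
'/': index 63
'C': A..Z range, ord('C') − ord('A') = 2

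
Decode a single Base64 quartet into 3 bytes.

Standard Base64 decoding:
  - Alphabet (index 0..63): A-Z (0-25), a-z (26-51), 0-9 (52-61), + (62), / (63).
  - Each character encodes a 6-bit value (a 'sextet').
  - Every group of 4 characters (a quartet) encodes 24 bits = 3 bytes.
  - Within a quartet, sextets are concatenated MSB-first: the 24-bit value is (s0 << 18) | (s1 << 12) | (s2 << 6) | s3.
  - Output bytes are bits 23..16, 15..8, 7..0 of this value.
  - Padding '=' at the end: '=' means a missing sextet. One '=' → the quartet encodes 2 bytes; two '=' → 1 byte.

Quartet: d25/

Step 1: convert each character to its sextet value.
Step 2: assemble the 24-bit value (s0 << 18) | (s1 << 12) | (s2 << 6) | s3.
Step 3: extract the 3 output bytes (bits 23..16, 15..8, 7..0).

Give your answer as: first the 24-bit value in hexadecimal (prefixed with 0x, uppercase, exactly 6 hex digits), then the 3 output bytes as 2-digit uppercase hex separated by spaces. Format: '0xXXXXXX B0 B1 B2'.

Answer: 0x776E7F 77 6E 7F

Derivation:
Sextets: d=29, 2=54, 5=57, /=63
24-bit: (29<<18) | (54<<12) | (57<<6) | 63
      = 0x740000 | 0x036000 | 0x000E40 | 0x00003F
      = 0x776E7F
Bytes: (v>>16)&0xFF=77, (v>>8)&0xFF=6E, v&0xFF=7F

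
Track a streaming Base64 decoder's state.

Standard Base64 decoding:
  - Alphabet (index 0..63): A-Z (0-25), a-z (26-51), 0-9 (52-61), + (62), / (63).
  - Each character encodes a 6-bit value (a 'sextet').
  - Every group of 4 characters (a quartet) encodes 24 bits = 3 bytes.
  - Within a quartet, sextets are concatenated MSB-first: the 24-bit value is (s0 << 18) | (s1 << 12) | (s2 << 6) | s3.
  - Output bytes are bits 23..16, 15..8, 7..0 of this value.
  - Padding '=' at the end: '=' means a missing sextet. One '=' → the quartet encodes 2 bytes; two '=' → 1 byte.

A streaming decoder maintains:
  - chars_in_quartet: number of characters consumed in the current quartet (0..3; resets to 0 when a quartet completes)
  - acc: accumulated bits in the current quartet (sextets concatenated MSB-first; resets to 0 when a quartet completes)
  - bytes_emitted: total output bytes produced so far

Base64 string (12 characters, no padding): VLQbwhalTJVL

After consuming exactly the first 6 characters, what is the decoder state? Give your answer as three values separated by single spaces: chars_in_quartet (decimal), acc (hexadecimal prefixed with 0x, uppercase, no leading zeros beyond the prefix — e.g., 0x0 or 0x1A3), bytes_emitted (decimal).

After char 0 ('V'=21): chars_in_quartet=1 acc=0x15 bytes_emitted=0
After char 1 ('L'=11): chars_in_quartet=2 acc=0x54B bytes_emitted=0
After char 2 ('Q'=16): chars_in_quartet=3 acc=0x152D0 bytes_emitted=0
After char 3 ('b'=27): chars_in_quartet=4 acc=0x54B41B -> emit 54 B4 1B, reset; bytes_emitted=3
After char 4 ('w'=48): chars_in_quartet=1 acc=0x30 bytes_emitted=3
After char 5 ('h'=33): chars_in_quartet=2 acc=0xC21 bytes_emitted=3

Answer: 2 0xC21 3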